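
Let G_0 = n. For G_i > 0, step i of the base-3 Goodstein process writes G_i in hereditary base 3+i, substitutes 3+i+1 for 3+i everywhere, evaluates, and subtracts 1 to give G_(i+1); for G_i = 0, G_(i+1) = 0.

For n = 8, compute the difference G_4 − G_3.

0

i=0: 8 = 2·3 + 2 (b=3); 3→4: 2·4 + 2 = 10; 10−1 = 9
i=1: 9 = 2·4 + 1 (b=4); 4→5: 2·5 + 1 = 11; 11−1 = 10
i=2: 10 = 2·5 (b=5); 5→6: 2·6 = 12; 12−1 = 11
i=3: 11 = 6 + 5 (b=6); 6→7: 7 + 5 = 12; 12−1 = 11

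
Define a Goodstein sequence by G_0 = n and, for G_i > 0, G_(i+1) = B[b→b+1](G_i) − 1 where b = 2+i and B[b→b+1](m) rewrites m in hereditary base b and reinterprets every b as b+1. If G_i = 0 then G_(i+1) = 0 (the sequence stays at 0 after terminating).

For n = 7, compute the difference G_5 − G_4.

base 2: 7 = 2^2 + 2 + 1; at 3: 3^3 + 3 + 1 = 31; next = 30
base 3: 30 = 3^3 + 3; at 4: 4^4 + 4 = 260; next = 259
base 4: 259 = 4^4 + 3; at 5: 5^5 + 3 = 3128; next = 3127
base 5: 3127 = 5^5 + 2; at 6: 6^6 + 2 = 46658; next = 46657
base 6: 46657 = 6^6 + 1; at 7: 7^7 + 1 = 823544; next = 823543

776886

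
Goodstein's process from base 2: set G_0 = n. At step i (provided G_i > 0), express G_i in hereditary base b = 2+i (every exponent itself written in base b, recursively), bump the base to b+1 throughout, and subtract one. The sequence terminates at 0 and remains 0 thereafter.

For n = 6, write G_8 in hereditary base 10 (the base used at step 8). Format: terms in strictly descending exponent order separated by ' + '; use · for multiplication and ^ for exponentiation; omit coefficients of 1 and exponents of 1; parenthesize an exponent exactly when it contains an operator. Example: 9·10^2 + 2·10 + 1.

5·10^5 + 5·10^4 + 5·10^3 + 5·10^2 + 5·10 + 1

(0) 6|_2 = 2^2 + 2 ↦ 3^3 + 3|_3 = 30 ⇒ 29
(1) 29|_3 = 3^3 + 2 ↦ 4^4 + 2|_4 = 258 ⇒ 257
(2) 257|_4 = 4^4 + 1 ↦ 5^5 + 1|_5 = 3126 ⇒ 3125
(3) 3125|_5 = 5^5 ↦ 6^6|_6 = 46656 ⇒ 46655
(4) 46655|_6 = 5·6^5 + 5·6^4 + 5·6^3 + 5·6^2 + 5·6 + 5 ↦ 5·7^5 + 5·7^4 + 5·7^3 + 5·7^2 + 5·7 + 5|_7 = 98040 ⇒ 98039
(5) 98039|_7 = 5·7^5 + 5·7^4 + 5·7^3 + 5·7^2 + 5·7 + 4 ↦ 5·8^5 + 5·8^4 + 5·8^3 + 5·8^2 + 5·8 + 4|_8 = 187244 ⇒ 187243
(6) 187243|_8 = 5·8^5 + 5·8^4 + 5·8^3 + 5·8^2 + 5·8 + 3 ↦ 5·9^5 + 5·9^4 + 5·9^3 + 5·9^2 + 5·9 + 3|_9 = 332148 ⇒ 332147
(7) 332147|_9 = 5·9^5 + 5·9^4 + 5·9^3 + 5·9^2 + 5·9 + 2 ↦ 5·10^5 + 5·10^4 + 5·10^3 + 5·10^2 + 5·10 + 2|_10 = 555552 ⇒ 555551
(8) 555551|_10 = 5·10^5 + 5·10^4 + 5·10^3 + 5·10^2 + 5·10 + 1 ↦ 5·11^5 + 5·11^4 + 5·11^3 + 5·11^2 + 5·11 + 1|_11 = 885776 ⇒ 885775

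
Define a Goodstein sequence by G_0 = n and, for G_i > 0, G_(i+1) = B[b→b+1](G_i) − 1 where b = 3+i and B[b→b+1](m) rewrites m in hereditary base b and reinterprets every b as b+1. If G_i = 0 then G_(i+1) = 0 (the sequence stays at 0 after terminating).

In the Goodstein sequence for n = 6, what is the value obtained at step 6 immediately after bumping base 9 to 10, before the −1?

6

i=0: 6 = 2·3 (b=3); 3→4: 2·4 = 8; 8−1 = 7
i=1: 7 = 4 + 3 (b=4); 4→5: 5 + 3 = 8; 8−1 = 7
i=2: 7 = 5 + 2 (b=5); 5→6: 6 + 2 = 8; 8−1 = 7
i=3: 7 = 6 + 1 (b=6); 6→7: 7 + 1 = 8; 8−1 = 7
i=4: 7 = 7 (b=7); 7→8: 8 = 8; 8−1 = 7
i=5: 7 = 7 (b=8); 8→9: 7 = 7; 7−1 = 6
i=6: 6 = 6 (b=9); 9→10: 6 = 6; 6−1 = 5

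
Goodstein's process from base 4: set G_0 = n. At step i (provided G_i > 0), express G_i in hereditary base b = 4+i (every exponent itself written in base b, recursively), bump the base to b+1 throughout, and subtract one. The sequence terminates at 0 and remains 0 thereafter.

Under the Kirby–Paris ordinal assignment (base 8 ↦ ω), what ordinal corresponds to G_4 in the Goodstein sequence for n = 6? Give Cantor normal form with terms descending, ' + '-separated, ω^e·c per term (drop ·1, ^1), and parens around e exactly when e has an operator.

(0) 6|_4 = 4 + 2 ↦ 5 + 2|_5 = 7 ⇒ 6
(1) 6|_5 = 5 + 1 ↦ 6 + 1|_6 = 7 ⇒ 6
(2) 6|_6 = 6 ↦ 7|_7 = 7 ⇒ 6
(3) 6|_7 = 6 ↦ 6|_8 = 6 ⇒ 5
(4) 5|_8 = 5 ↦ 5|_9 = 5 ⇒ 4

5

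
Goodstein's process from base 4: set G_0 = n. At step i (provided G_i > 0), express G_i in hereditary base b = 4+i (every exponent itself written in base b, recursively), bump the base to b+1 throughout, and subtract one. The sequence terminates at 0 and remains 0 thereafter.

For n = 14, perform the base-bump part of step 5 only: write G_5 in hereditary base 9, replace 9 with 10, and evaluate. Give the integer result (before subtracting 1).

24

step 0: 14 = 3·4 + 2; sub 5 for 4: 3·5 + 2; = 17; G_1 = 17−1 = 16
step 1: 16 = 3·5 + 1; sub 6 for 5: 3·6 + 1; = 19; G_2 = 19−1 = 18
step 2: 18 = 3·6; sub 7 for 6: 3·7; = 21; G_3 = 21−1 = 20
step 3: 20 = 2·7 + 6; sub 8 for 7: 2·8 + 6; = 22; G_4 = 22−1 = 21
step 4: 21 = 2·8 + 5; sub 9 for 8: 2·9 + 5; = 23; G_5 = 23−1 = 22
step 5: 22 = 2·9 + 4; sub 10 for 9: 2·10 + 4; = 24; G_6 = 24−1 = 23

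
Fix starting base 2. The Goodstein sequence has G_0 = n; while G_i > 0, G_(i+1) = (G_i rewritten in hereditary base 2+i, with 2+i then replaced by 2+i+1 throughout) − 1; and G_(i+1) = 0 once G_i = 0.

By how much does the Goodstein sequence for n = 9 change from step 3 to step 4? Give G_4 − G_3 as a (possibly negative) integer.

base 2: 9 = 2^(2 + 1) + 1; at 3: 3^(3 + 1) + 1 = 82; next = 81
base 3: 81 = 3^(3 + 1); at 4: 4^(4 + 1) = 1024; next = 1023
base 4: 1023 = 3·4^4 + 3·4^3 + 3·4^2 + 3·4 + 3; at 5: 3·5^5 + 3·5^3 + 3·5^2 + 3·5 + 3 = 9843; next = 9842
base 5: 9842 = 3·5^5 + 3·5^3 + 3·5^2 + 3·5 + 2; at 6: 3·6^6 + 3·6^3 + 3·6^2 + 3·6 + 2 = 140744; next = 140743

130901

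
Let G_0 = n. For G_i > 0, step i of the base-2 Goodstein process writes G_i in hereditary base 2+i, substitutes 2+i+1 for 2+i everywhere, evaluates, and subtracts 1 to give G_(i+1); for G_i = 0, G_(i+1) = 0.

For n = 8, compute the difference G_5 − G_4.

1553800

8 —HB2→ 2^(2 + 1) —bump→ 3^(3 + 1) = 81 —(−1)→ 80
80 —HB3→ 2·3^3 + 2·3^2 + 2·3 + 2 —bump→ 2·4^4 + 2·4^2 + 2·4 + 2 = 554 —(−1)→ 553
553 —HB4→ 2·4^4 + 2·4^2 + 2·4 + 1 —bump→ 2·5^5 + 2·5^2 + 2·5 + 1 = 6311 —(−1)→ 6310
6310 —HB5→ 2·5^5 + 2·5^2 + 2·5 —bump→ 2·6^6 + 2·6^2 + 2·6 = 93396 —(−1)→ 93395
93395 —HB6→ 2·6^6 + 2·6^2 + 6 + 5 —bump→ 2·7^7 + 2·7^2 + 7 + 5 = 1647196 —(−1)→ 1647195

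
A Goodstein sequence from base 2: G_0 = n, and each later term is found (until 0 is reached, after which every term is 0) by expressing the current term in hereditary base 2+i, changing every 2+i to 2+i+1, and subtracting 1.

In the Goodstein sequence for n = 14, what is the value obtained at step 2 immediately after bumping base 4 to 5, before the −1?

14 —HB2→ 2^(2 + 1) + 2^2 + 2 —bump→ 3^(3 + 1) + 3^3 + 3 = 111 —(−1)→ 110
110 —HB3→ 3^(3 + 1) + 3^3 + 2 —bump→ 4^(4 + 1) + 4^4 + 2 = 1282 —(−1)→ 1281
1281 —HB4→ 4^(4 + 1) + 4^4 + 1 —bump→ 5^(5 + 1) + 5^5 + 1 = 18751 —(−1)→ 18750

18751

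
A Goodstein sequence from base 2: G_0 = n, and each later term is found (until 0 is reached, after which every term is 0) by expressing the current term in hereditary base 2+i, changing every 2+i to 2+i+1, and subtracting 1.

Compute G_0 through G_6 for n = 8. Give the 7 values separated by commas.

G_0=8  [base 2] 2^(2 + 1)  →[2↦3]→  3^(3 + 1) = 81  −1 ⇒ G_1=80
G_1=80  [base 3] 2·3^3 + 2·3^2 + 2·3 + 2  →[3↦4]→  2·4^4 + 2·4^2 + 2·4 + 2 = 554  −1 ⇒ G_2=553
G_2=553  [base 4] 2·4^4 + 2·4^2 + 2·4 + 1  →[4↦5]→  2·5^5 + 2·5^2 + 2·5 + 1 = 6311  −1 ⇒ G_3=6310
G_3=6310  [base 5] 2·5^5 + 2·5^2 + 2·5  →[5↦6]→  2·6^6 + 2·6^2 + 2·6 = 93396  −1 ⇒ G_4=93395
G_4=93395  [base 6] 2·6^6 + 2·6^2 + 6 + 5  →[6↦7]→  2·7^7 + 2·7^2 + 7 + 5 = 1647196  −1 ⇒ G_5=1647195
G_5=1647195  [base 7] 2·7^7 + 2·7^2 + 7 + 4  →[7↦8]→  2·8^8 + 2·8^2 + 8 + 4 = 33554572  −1 ⇒ G_6=33554571

8, 80, 553, 6310, 93395, 1647195, 33554571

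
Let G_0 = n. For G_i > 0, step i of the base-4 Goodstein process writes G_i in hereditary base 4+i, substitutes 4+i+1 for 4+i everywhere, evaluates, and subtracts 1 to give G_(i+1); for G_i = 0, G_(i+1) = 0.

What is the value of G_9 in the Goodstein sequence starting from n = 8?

8 —HB4→ 2·4 —bump→ 2·5 = 10 —(−1)→ 9
9 —HB5→ 5 + 4 —bump→ 6 + 4 = 10 —(−1)→ 9
9 —HB6→ 6 + 3 —bump→ 7 + 3 = 10 —(−1)→ 9
9 —HB7→ 7 + 2 —bump→ 8 + 2 = 10 —(−1)→ 9
9 —HB8→ 8 + 1 —bump→ 9 + 1 = 10 —(−1)→ 9
9 —HB9→ 9 —bump→ 10 = 10 —(−1)→ 9
9 —HB10→ 9 —bump→ 9 = 9 —(−1)→ 8
8 —HB11→ 8 —bump→ 8 = 8 —(−1)→ 7
7 —HB12→ 7 —bump→ 7 = 7 —(−1)→ 6

6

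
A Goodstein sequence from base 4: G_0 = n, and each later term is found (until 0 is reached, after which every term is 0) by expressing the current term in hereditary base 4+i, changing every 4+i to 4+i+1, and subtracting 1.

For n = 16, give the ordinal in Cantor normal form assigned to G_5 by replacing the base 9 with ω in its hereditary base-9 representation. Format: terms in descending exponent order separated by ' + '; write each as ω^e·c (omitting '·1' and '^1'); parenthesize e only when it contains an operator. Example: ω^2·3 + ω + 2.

ω·4

16 —HB4→ 4^2 —bump→ 5^2 = 25 —(−1)→ 24
24 —HB5→ 4·5 + 4 —bump→ 4·6 + 4 = 28 —(−1)→ 27
27 —HB6→ 4·6 + 3 —bump→ 4·7 + 3 = 31 —(−1)→ 30
30 —HB7→ 4·7 + 2 —bump→ 4·8 + 2 = 34 —(−1)→ 33
33 —HB8→ 4·8 + 1 —bump→ 4·9 + 1 = 37 —(−1)→ 36
36 —HB9→ 4·9 —bump→ 4·10 = 40 —(−1)→ 39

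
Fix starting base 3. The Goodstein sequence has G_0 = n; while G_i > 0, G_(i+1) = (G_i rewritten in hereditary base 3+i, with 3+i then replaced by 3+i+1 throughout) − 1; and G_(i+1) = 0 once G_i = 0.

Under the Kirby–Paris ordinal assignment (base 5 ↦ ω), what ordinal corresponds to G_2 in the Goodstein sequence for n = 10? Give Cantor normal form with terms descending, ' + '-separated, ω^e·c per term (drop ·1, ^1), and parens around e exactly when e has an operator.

ω·4 + 4

[0] 10 ≡ 3^2 + 1 (base 3). Lift 4: 17. −1: 16.
[1] 16 ≡ 4^2 (base 4). Lift 5: 25. −1: 24.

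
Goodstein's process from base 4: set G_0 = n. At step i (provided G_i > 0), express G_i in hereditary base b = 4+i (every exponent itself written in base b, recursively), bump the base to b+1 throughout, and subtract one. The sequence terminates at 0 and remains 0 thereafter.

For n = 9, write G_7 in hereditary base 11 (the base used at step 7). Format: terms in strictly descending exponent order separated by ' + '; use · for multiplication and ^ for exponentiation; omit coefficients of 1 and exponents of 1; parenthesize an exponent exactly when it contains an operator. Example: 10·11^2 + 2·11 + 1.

11

base 4: 9 = 2·4 + 1; at 5: 2·5 + 1 = 11; next = 10
base 5: 10 = 2·5; at 6: 2·6 = 12; next = 11
base 6: 11 = 6 + 5; at 7: 7 + 5 = 12; next = 11
base 7: 11 = 7 + 4; at 8: 8 + 4 = 12; next = 11
base 8: 11 = 8 + 3; at 9: 9 + 3 = 12; next = 11
base 9: 11 = 9 + 2; at 10: 10 + 2 = 12; next = 11
base 10: 11 = 10 + 1; at 11: 11 + 1 = 12; next = 11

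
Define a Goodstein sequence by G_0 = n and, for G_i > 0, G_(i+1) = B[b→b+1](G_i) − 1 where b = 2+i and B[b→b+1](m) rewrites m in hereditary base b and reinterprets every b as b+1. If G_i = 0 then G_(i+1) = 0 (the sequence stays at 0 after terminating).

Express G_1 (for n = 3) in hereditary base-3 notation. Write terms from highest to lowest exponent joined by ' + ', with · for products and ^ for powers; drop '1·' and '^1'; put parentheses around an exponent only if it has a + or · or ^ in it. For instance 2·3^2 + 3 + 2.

G_0 = 3. HB_2(3) = 2 + 1. Bump = 4. G_1 = 3.
G_1 = 3. HB_3(3) = 3. Bump = 4. G_2 = 3.

3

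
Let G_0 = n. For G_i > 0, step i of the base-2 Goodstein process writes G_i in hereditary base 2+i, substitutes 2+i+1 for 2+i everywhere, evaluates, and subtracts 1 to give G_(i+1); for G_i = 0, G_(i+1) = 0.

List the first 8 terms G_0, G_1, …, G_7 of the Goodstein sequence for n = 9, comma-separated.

step 0: 9 = 2^(2 + 1) + 1; sub 3 for 2: 3^(3 + 1) + 1; = 82; G_1 = 82−1 = 81
step 1: 81 = 3^(3 + 1); sub 4 for 3: 4^(4 + 1); = 1024; G_2 = 1024−1 = 1023
step 2: 1023 = 3·4^4 + 3·4^3 + 3·4^2 + 3·4 + 3; sub 5 for 4: 3·5^5 + 3·5^3 + 3·5^2 + 3·5 + 3; = 9843; G_3 = 9843−1 = 9842
step 3: 9842 = 3·5^5 + 3·5^3 + 3·5^2 + 3·5 + 2; sub 6 for 5: 3·6^6 + 3·6^3 + 3·6^2 + 3·6 + 2; = 140744; G_4 = 140744−1 = 140743
step 4: 140743 = 3·6^6 + 3·6^3 + 3·6^2 + 3·6 + 1; sub 7 for 6: 3·7^7 + 3·7^3 + 3·7^2 + 3·7 + 1; = 2471827; G_5 = 2471827−1 = 2471826
step 5: 2471826 = 3·7^7 + 3·7^3 + 3·7^2 + 3·7; sub 8 for 7: 3·8^8 + 3·8^3 + 3·8^2 + 3·8; = 50333400; G_6 = 50333400−1 = 50333399
step 6: 50333399 = 3·8^8 + 3·8^3 + 3·8^2 + 2·8 + 7; sub 9 for 8: 3·9^9 + 3·9^3 + 3·9^2 + 2·9 + 7; = 1162263922; G_7 = 1162263922−1 = 1162263921

9, 81, 1023, 9842, 140743, 2471826, 50333399, 1162263921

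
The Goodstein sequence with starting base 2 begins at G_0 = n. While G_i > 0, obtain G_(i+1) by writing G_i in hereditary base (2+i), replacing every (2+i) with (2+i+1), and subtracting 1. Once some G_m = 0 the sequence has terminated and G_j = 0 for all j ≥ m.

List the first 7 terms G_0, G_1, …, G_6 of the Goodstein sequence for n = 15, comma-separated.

15, 111, 1283, 18752, 326593, 6588344, 150994943

(0) 15|_2 = 2^(2 + 1) + 2^2 + 2 + 1 ↦ 3^(3 + 1) + 3^3 + 3 + 1|_3 = 112 ⇒ 111
(1) 111|_3 = 3^(3 + 1) + 3^3 + 3 ↦ 4^(4 + 1) + 4^4 + 4|_4 = 1284 ⇒ 1283
(2) 1283|_4 = 4^(4 + 1) + 4^4 + 3 ↦ 5^(5 + 1) + 5^5 + 3|_5 = 18753 ⇒ 18752
(3) 18752|_5 = 5^(5 + 1) + 5^5 + 2 ↦ 6^(6 + 1) + 6^6 + 2|_6 = 326594 ⇒ 326593
(4) 326593|_6 = 6^(6 + 1) + 6^6 + 1 ↦ 7^(7 + 1) + 7^7 + 1|_7 = 6588345 ⇒ 6588344
(5) 6588344|_7 = 7^(7 + 1) + 7^7 ↦ 8^(8 + 1) + 8^8|_8 = 150994944 ⇒ 150994943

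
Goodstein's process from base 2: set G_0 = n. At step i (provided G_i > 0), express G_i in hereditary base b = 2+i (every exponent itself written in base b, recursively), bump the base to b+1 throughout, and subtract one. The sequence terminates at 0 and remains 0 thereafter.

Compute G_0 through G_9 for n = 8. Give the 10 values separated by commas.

(0) 8|_2 = 2^(2 + 1) ↦ 3^(3 + 1)|_3 = 81 ⇒ 80
(1) 80|_3 = 2·3^3 + 2·3^2 + 2·3 + 2 ↦ 2·4^4 + 2·4^2 + 2·4 + 2|_4 = 554 ⇒ 553
(2) 553|_4 = 2·4^4 + 2·4^2 + 2·4 + 1 ↦ 2·5^5 + 2·5^2 + 2·5 + 1|_5 = 6311 ⇒ 6310
(3) 6310|_5 = 2·5^5 + 2·5^2 + 2·5 ↦ 2·6^6 + 2·6^2 + 2·6|_6 = 93396 ⇒ 93395
(4) 93395|_6 = 2·6^6 + 2·6^2 + 6 + 5 ↦ 2·7^7 + 2·7^2 + 7 + 5|_7 = 1647196 ⇒ 1647195
(5) 1647195|_7 = 2·7^7 + 2·7^2 + 7 + 4 ↦ 2·8^8 + 2·8^2 + 8 + 4|_8 = 33554572 ⇒ 33554571
(6) 33554571|_8 = 2·8^8 + 2·8^2 + 8 + 3 ↦ 2·9^9 + 2·9^2 + 9 + 3|_9 = 774841152 ⇒ 774841151
(7) 774841151|_9 = 2·9^9 + 2·9^2 + 9 + 2 ↦ 2·10^10 + 2·10^2 + 10 + 2|_10 = 20000000212 ⇒ 20000000211
(8) 20000000211|_10 = 2·10^10 + 2·10^2 + 10 + 1 ↦ 2·11^11 + 2·11^2 + 11 + 1|_11 = 570623341476 ⇒ 570623341475

8, 80, 553, 6310, 93395, 1647195, 33554571, 774841151, 20000000211, 570623341475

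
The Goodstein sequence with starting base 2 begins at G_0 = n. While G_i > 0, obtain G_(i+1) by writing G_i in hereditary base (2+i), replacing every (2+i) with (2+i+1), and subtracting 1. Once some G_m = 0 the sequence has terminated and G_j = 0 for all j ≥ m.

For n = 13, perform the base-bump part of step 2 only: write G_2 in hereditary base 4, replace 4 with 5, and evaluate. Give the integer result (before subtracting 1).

[0] 13 ≡ 2^(2 + 1) + 2^2 + 1 (base 2). Lift 3: 109. −1: 108.
[1] 108 ≡ 3^(3 + 1) + 3^3 (base 3). Lift 4: 1280. −1: 1279.

16093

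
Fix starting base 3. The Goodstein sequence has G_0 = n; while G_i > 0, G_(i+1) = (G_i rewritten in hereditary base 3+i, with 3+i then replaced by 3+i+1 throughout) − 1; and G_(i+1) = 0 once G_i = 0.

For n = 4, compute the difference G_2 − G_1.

0

[0] 4 ≡ 3 + 1 (base 3). Lift 4: 5. −1: 4.
[1] 4 ≡ 4 (base 4). Lift 5: 5. −1: 4.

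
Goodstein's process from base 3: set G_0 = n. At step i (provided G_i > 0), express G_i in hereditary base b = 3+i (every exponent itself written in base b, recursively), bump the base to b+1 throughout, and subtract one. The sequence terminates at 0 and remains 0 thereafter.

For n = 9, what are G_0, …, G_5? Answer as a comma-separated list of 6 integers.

9, 15, 17, 19, 21, 23

(0) 9|_3 = 3^2 ↦ 4^2|_4 = 16 ⇒ 15
(1) 15|_4 = 3·4 + 3 ↦ 3·5 + 3|_5 = 18 ⇒ 17
(2) 17|_5 = 3·5 + 2 ↦ 3·6 + 2|_6 = 20 ⇒ 19
(3) 19|_6 = 3·6 + 1 ↦ 3·7 + 1|_7 = 22 ⇒ 21
(4) 21|_7 = 3·7 ↦ 3·8|_8 = 24 ⇒ 23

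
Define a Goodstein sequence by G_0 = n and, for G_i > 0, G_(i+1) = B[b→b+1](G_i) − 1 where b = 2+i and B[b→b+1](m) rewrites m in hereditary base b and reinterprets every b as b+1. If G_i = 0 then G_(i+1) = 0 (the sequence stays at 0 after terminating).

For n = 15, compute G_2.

base 2: 15 = 2^(2 + 1) + 2^2 + 2 + 1; at 3: 3^(3 + 1) + 3^3 + 3 + 1 = 112; next = 111
base 3: 111 = 3^(3 + 1) + 3^3 + 3; at 4: 4^(4 + 1) + 4^4 + 4 = 1284; next = 1283
base 4: 1283 = 4^(4 + 1) + 4^4 + 3; at 5: 5^(5 + 1) + 5^5 + 3 = 18753; next = 18752

1283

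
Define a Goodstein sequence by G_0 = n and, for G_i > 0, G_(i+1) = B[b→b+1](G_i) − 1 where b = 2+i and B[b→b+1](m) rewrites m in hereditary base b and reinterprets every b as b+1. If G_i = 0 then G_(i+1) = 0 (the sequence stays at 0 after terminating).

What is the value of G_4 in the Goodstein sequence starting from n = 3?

G_0 = 3. HB_2(3) = 2 + 1. Bump = 4. G_1 = 3.
G_1 = 3. HB_3(3) = 3. Bump = 4. G_2 = 3.
G_2 = 3. HB_4(3) = 3. Bump = 3. G_3 = 2.
G_3 = 2. HB_5(2) = 2. Bump = 2. G_4 = 1.
G_4 = 1. HB_6(1) = 1. Bump = 1. G_5 = 0.

1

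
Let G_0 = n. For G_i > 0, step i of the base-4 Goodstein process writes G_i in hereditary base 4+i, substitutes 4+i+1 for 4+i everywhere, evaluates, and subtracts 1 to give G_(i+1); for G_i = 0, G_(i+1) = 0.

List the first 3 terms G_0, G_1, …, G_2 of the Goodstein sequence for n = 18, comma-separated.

18 —HB4→ 4^2 + 2 —bump→ 5^2 + 2 = 27 —(−1)→ 26
26 —HB5→ 5^2 + 1 —bump→ 6^2 + 1 = 37 —(−1)→ 36

18, 26, 36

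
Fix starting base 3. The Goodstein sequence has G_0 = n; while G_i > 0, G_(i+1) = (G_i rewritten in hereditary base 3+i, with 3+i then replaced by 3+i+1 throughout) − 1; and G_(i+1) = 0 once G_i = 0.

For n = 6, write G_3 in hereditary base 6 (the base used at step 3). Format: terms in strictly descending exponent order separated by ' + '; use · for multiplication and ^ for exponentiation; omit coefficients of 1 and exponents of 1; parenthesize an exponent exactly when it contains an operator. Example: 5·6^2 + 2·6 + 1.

step 0: 6 = 2·3; sub 4 for 3: 2·4; = 8; G_1 = 8−1 = 7
step 1: 7 = 4 + 3; sub 5 for 4: 5 + 3; = 8; G_2 = 8−1 = 7
step 2: 7 = 5 + 2; sub 6 for 5: 6 + 2; = 8; G_3 = 8−1 = 7

6 + 1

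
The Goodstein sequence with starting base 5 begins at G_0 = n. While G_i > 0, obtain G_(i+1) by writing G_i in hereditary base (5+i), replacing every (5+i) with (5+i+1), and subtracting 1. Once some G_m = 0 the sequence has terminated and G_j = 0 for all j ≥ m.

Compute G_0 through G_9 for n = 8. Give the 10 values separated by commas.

G_0 = 8. HB_5(8) = 5 + 3. Bump = 9. G_1 = 8.
G_1 = 8. HB_6(8) = 6 + 2. Bump = 9. G_2 = 8.
G_2 = 8. HB_7(8) = 7 + 1. Bump = 9. G_3 = 8.
G_3 = 8. HB_8(8) = 8. Bump = 9. G_4 = 8.
G_4 = 8. HB_9(8) = 8. Bump = 8. G_5 = 7.
G_5 = 7. HB_10(7) = 7. Bump = 7. G_6 = 6.
G_6 = 6. HB_11(6) = 6. Bump = 6. G_7 = 5.
G_7 = 5. HB_12(5) = 5. Bump = 5. G_8 = 4.
G_8 = 4. HB_13(4) = 4. Bump = 4. G_9 = 3.

8, 8, 8, 8, 8, 7, 6, 5, 4, 3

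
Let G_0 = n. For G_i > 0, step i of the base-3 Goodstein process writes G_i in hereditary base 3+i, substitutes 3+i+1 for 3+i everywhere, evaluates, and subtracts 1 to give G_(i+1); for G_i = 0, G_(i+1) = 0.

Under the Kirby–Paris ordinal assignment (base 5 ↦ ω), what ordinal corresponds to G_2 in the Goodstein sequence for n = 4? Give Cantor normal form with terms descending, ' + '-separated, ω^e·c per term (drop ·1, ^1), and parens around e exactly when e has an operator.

G_0=4  [base 3] 3 + 1  →[3↦4]→  4 + 1 = 5  −1 ⇒ G_1=4
G_1=4  [base 4] 4  →[4↦5]→  5 = 5  −1 ⇒ G_2=4
G_2=4  [base 5] 4  →[5↦6]→  4 = 4  −1 ⇒ G_3=3

4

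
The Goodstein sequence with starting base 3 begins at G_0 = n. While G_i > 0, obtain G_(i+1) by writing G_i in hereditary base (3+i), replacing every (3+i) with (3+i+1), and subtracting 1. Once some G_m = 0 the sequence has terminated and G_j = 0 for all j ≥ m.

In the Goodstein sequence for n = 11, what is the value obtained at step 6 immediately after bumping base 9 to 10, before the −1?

52

G_0=11  [base 3] 3^2 + 2  →[3↦4]→  4^2 + 2 = 18  −1 ⇒ G_1=17
G_1=17  [base 4] 4^2 + 1  →[4↦5]→  5^2 + 1 = 26  −1 ⇒ G_2=25
G_2=25  [base 5] 5^2  →[5↦6]→  6^2 = 36  −1 ⇒ G_3=35
G_3=35  [base 6] 5·6 + 5  →[6↦7]→  5·7 + 5 = 40  −1 ⇒ G_4=39
G_4=39  [base 7] 5·7 + 4  →[7↦8]→  5·8 + 4 = 44  −1 ⇒ G_5=43
G_5=43  [base 8] 5·8 + 3  →[8↦9]→  5·9 + 3 = 48  −1 ⇒ G_6=47
G_6=47  [base 9] 5·9 + 2  →[9↦10]→  5·10 + 2 = 52  −1 ⇒ G_7=51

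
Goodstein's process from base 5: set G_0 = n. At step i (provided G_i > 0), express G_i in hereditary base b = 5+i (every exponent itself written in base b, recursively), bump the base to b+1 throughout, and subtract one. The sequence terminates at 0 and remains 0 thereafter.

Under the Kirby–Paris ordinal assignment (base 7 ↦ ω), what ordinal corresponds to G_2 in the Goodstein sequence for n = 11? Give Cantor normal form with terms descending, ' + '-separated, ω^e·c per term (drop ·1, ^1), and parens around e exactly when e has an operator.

ω + 6

[0] 11 ≡ 2·5 + 1 (base 5). Lift 6: 13. −1: 12.
[1] 12 ≡ 2·6 (base 6). Lift 7: 14. −1: 13.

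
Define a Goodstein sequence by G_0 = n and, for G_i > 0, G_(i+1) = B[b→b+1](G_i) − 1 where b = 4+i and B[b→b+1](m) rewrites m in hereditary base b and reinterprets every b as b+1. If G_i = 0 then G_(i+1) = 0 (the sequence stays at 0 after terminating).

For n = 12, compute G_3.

12 —HB4→ 3·4 —bump→ 3·5 = 15 —(−1)→ 14
14 —HB5→ 2·5 + 4 —bump→ 2·6 + 4 = 16 —(−1)→ 15
15 —HB6→ 2·6 + 3 —bump→ 2·7 + 3 = 17 —(−1)→ 16
16 —HB7→ 2·7 + 2 —bump→ 2·8 + 2 = 18 —(−1)→ 17

16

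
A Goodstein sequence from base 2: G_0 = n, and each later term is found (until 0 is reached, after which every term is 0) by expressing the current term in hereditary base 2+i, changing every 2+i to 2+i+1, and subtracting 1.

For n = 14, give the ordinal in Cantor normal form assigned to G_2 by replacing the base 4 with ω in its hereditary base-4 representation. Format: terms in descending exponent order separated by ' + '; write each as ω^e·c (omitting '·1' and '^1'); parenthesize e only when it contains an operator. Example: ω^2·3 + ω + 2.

(0) 14|_2 = 2^(2 + 1) + 2^2 + 2 ↦ 3^(3 + 1) + 3^3 + 3|_3 = 111 ⇒ 110
(1) 110|_3 = 3^(3 + 1) + 3^3 + 2 ↦ 4^(4 + 1) + 4^4 + 2|_4 = 1282 ⇒ 1281
(2) 1281|_4 = 4^(4 + 1) + 4^4 + 1 ↦ 5^(5 + 1) + 5^5 + 1|_5 = 18751 ⇒ 18750

ω^(ω + 1) + ω^ω + 1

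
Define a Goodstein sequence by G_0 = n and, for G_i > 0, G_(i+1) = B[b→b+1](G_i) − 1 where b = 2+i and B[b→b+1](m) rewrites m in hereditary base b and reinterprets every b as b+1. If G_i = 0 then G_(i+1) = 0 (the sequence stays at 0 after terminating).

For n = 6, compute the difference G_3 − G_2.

G_0 = 6. HB_2(6) = 2^2 + 2. Bump = 30. G_1 = 29.
G_1 = 29. HB_3(29) = 3^3 + 2. Bump = 258. G_2 = 257.
G_2 = 257. HB_4(257) = 4^4 + 1. Bump = 3126. G_3 = 3125.

2868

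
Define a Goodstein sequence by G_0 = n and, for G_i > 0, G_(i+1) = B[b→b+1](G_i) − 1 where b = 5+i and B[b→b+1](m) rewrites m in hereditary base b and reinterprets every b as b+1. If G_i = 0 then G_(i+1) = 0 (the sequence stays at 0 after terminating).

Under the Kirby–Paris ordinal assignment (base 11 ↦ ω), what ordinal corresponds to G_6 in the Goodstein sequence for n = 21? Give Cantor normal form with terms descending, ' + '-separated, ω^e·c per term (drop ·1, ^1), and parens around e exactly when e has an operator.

ω·3 + 2

i=0: 21 = 4·5 + 1 (b=5); 5→6: 4·6 + 1 = 25; 25−1 = 24
i=1: 24 = 4·6 (b=6); 6→7: 4·7 = 28; 28−1 = 27
i=2: 27 = 3·7 + 6 (b=7); 7→8: 3·8 + 6 = 30; 30−1 = 29
i=3: 29 = 3·8 + 5 (b=8); 8→9: 3·9 + 5 = 32; 32−1 = 31
i=4: 31 = 3·9 + 4 (b=9); 9→10: 3·10 + 4 = 34; 34−1 = 33
i=5: 33 = 3·10 + 3 (b=10); 10→11: 3·11 + 3 = 36; 36−1 = 35
i=6: 35 = 3·11 + 2 (b=11); 11→12: 3·12 + 2 = 38; 38−1 = 37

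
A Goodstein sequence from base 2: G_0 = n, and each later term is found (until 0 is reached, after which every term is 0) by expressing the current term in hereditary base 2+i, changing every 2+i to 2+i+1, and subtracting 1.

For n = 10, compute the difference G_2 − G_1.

942

G_0 = 10. HB_2(10) = 2^(2 + 1) + 2. Bump = 84. G_1 = 83.
G_1 = 83. HB_3(83) = 3^(3 + 1) + 2. Bump = 1026. G_2 = 1025.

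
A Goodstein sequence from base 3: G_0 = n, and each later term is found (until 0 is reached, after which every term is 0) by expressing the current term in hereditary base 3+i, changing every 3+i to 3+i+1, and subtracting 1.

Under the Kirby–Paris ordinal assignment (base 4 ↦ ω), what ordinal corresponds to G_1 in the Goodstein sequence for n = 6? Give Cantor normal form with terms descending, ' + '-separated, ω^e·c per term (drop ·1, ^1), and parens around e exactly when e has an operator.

ω + 3

i=0: 6 = 2·3 (b=3); 3→4: 2·4 = 8; 8−1 = 7
i=1: 7 = 4 + 3 (b=4); 4→5: 5 + 3 = 8; 8−1 = 7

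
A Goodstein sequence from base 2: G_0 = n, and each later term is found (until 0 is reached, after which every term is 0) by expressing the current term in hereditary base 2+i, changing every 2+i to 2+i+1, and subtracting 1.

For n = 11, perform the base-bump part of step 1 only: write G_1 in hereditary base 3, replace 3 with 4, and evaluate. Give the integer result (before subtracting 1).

1028

G_0=11  [base 2] 2^(2 + 1) + 2 + 1  →[2↦3]→  3^(3 + 1) + 3 + 1 = 85  −1 ⇒ G_1=84
G_1=84  [base 3] 3^(3 + 1) + 3  →[3↦4]→  4^(4 + 1) + 4 = 1028  −1 ⇒ G_2=1027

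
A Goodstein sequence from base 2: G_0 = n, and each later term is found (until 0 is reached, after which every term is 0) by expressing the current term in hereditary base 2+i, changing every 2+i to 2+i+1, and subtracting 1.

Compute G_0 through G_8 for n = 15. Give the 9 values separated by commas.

(0) 15|_2 = 2^(2 + 1) + 2^2 + 2 + 1 ↦ 3^(3 + 1) + 3^3 + 3 + 1|_3 = 112 ⇒ 111
(1) 111|_3 = 3^(3 + 1) + 3^3 + 3 ↦ 4^(4 + 1) + 4^4 + 4|_4 = 1284 ⇒ 1283
(2) 1283|_4 = 4^(4 + 1) + 4^4 + 3 ↦ 5^(5 + 1) + 5^5 + 3|_5 = 18753 ⇒ 18752
(3) 18752|_5 = 5^(5 + 1) + 5^5 + 2 ↦ 6^(6 + 1) + 6^6 + 2|_6 = 326594 ⇒ 326593
(4) 326593|_6 = 6^(6 + 1) + 6^6 + 1 ↦ 7^(7 + 1) + 7^7 + 1|_7 = 6588345 ⇒ 6588344
(5) 6588344|_7 = 7^(7 + 1) + 7^7 ↦ 8^(8 + 1) + 8^8|_8 = 150994944 ⇒ 150994943
(6) 150994943|_8 = 8^(8 + 1) + 7·8^7 + 7·8^6 + 7·8^5 + 7·8^4 + 7·8^3 + 7·8^2 + 7·8 + 7 ↦ 9^(9 + 1) + 7·9^7 + 7·9^6 + 7·9^5 + 7·9^4 + 7·9^3 + 7·9^2 + 7·9 + 7|_9 = 3524450281 ⇒ 3524450280
(7) 3524450280|_9 = 9^(9 + 1) + 7·9^7 + 7·9^6 + 7·9^5 + 7·9^4 + 7·9^3 + 7·9^2 + 7·9 + 6 ↦ 10^(10 + 1) + 7·10^7 + 7·10^6 + 7·10^5 + 7·10^4 + 7·10^3 + 7·10^2 + 7·10 + 6|_10 = 100077777776 ⇒ 100077777775

15, 111, 1283, 18752, 326593, 6588344, 150994943, 3524450280, 100077777775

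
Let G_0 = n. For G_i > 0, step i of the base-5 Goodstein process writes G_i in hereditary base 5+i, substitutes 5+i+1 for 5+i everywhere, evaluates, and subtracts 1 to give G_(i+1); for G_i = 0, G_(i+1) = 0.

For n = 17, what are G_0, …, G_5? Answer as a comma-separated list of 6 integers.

step 0: 17 = 3·5 + 2; sub 6 for 5: 3·6 + 2; = 20; G_1 = 20−1 = 19
step 1: 19 = 3·6 + 1; sub 7 for 6: 3·7 + 1; = 22; G_2 = 22−1 = 21
step 2: 21 = 3·7; sub 8 for 7: 3·8; = 24; G_3 = 24−1 = 23
step 3: 23 = 2·8 + 7; sub 9 for 8: 2·9 + 7; = 25; G_4 = 25−1 = 24
step 4: 24 = 2·9 + 6; sub 10 for 9: 2·10 + 6; = 26; G_5 = 26−1 = 25

17, 19, 21, 23, 24, 25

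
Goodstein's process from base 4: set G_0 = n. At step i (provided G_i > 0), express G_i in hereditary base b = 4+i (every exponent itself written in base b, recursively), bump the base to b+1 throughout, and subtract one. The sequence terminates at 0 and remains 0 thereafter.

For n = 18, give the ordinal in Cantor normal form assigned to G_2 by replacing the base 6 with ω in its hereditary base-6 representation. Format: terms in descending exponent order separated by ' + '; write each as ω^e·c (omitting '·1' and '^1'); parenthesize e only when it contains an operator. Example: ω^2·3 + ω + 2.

i=0: 18 = 4^2 + 2 (b=4); 4→5: 5^2 + 2 = 27; 27−1 = 26
i=1: 26 = 5^2 + 1 (b=5); 5→6: 6^2 + 1 = 37; 37−1 = 36
i=2: 36 = 6^2 (b=6); 6→7: 7^2 = 49; 49−1 = 48

ω^2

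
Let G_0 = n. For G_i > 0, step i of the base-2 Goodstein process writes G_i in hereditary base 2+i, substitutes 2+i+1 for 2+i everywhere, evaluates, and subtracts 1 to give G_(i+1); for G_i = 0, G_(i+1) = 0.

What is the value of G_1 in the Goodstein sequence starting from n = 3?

[0] 3 ≡ 2 + 1 (base 2). Lift 3: 4. −1: 3.
[1] 3 ≡ 3 (base 3). Lift 4: 4. −1: 3.

3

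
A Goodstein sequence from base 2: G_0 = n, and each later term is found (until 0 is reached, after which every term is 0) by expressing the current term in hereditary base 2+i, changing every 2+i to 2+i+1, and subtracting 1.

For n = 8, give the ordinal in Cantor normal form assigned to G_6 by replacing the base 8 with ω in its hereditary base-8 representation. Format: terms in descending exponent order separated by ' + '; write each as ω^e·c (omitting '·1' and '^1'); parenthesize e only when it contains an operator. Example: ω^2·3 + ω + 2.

ω^ω·2 + ω^2·2 + ω + 3

i=0: 8 = 2^(2 + 1) (b=2); 2→3: 3^(3 + 1) = 81; 81−1 = 80
i=1: 80 = 2·3^3 + 2·3^2 + 2·3 + 2 (b=3); 3→4: 2·4^4 + 2·4^2 + 2·4 + 2 = 554; 554−1 = 553
i=2: 553 = 2·4^4 + 2·4^2 + 2·4 + 1 (b=4); 4→5: 2·5^5 + 2·5^2 + 2·5 + 1 = 6311; 6311−1 = 6310
i=3: 6310 = 2·5^5 + 2·5^2 + 2·5 (b=5); 5→6: 2·6^6 + 2·6^2 + 2·6 = 93396; 93396−1 = 93395
i=4: 93395 = 2·6^6 + 2·6^2 + 6 + 5 (b=6); 6→7: 2·7^7 + 2·7^2 + 7 + 5 = 1647196; 1647196−1 = 1647195
i=5: 1647195 = 2·7^7 + 2·7^2 + 7 + 4 (b=7); 7→8: 2·8^8 + 2·8^2 + 8 + 4 = 33554572; 33554572−1 = 33554571
i=6: 33554571 = 2·8^8 + 2·8^2 + 8 + 3 (b=8); 8→9: 2·9^9 + 2·9^2 + 9 + 3 = 774841152; 774841152−1 = 774841151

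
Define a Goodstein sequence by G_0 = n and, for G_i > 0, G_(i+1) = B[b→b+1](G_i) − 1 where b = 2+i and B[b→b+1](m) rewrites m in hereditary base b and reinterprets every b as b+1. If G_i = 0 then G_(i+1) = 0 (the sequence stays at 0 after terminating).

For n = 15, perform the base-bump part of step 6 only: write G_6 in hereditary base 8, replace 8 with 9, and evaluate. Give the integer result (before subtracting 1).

3524450281

i=0: 15 = 2^(2 + 1) + 2^2 + 2 + 1 (b=2); 2→3: 3^(3 + 1) + 3^3 + 3 + 1 = 112; 112−1 = 111
i=1: 111 = 3^(3 + 1) + 3^3 + 3 (b=3); 3→4: 4^(4 + 1) + 4^4 + 4 = 1284; 1284−1 = 1283
i=2: 1283 = 4^(4 + 1) + 4^4 + 3 (b=4); 4→5: 5^(5 + 1) + 5^5 + 3 = 18753; 18753−1 = 18752
i=3: 18752 = 5^(5 + 1) + 5^5 + 2 (b=5); 5→6: 6^(6 + 1) + 6^6 + 2 = 326594; 326594−1 = 326593
i=4: 326593 = 6^(6 + 1) + 6^6 + 1 (b=6); 6→7: 7^(7 + 1) + 7^7 + 1 = 6588345; 6588345−1 = 6588344
i=5: 6588344 = 7^(7 + 1) + 7^7 (b=7); 7→8: 8^(8 + 1) + 8^8 = 150994944; 150994944−1 = 150994943
i=6: 150994943 = 8^(8 + 1) + 7·8^7 + 7·8^6 + 7·8^5 + 7·8^4 + 7·8^3 + 7·8^2 + 7·8 + 7 (b=8); 8→9: 9^(9 + 1) + 7·9^7 + 7·9^6 + 7·9^5 + 7·9^4 + 7·9^3 + 7·9^2 + 7·9 + 7 = 3524450281; 3524450281−1 = 3524450280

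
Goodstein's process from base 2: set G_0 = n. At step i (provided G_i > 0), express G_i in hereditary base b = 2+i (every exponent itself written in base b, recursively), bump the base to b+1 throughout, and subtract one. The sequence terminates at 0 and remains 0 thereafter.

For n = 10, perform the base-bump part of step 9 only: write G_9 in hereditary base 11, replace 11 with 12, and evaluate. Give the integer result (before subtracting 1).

44580503598540

10 —HB2→ 2^(2 + 1) + 2 —bump→ 3^(3 + 1) + 3 = 84 —(−1)→ 83
83 —HB3→ 3^(3 + 1) + 2 —bump→ 4^(4 + 1) + 2 = 1026 —(−1)→ 1025
1025 —HB4→ 4^(4 + 1) + 1 —bump→ 5^(5 + 1) + 1 = 15626 —(−1)→ 15625
15625 —HB5→ 5^(5 + 1) —bump→ 6^(6 + 1) = 279936 —(−1)→ 279935
279935 —HB6→ 5·6^6 + 5·6^5 + 5·6^4 + 5·6^3 + 5·6^2 + 5·6 + 5 —bump→ 5·7^7 + 5·7^5 + 5·7^4 + 5·7^3 + 5·7^2 + 5·7 + 5 = 4215755 —(−1)→ 4215754
4215754 —HB7→ 5·7^7 + 5·7^5 + 5·7^4 + 5·7^3 + 5·7^2 + 5·7 + 4 —bump→ 5·8^8 + 5·8^5 + 5·8^4 + 5·8^3 + 5·8^2 + 5·8 + 4 = 84073324 —(−1)→ 84073323
84073323 —HB8→ 5·8^8 + 5·8^5 + 5·8^4 + 5·8^3 + 5·8^2 + 5·8 + 3 —bump→ 5·9^9 + 5·9^5 + 5·9^4 + 5·9^3 + 5·9^2 + 5·9 + 3 = 1937434593 —(−1)→ 1937434592
1937434592 —HB9→ 5·9^9 + 5·9^5 + 5·9^4 + 5·9^3 + 5·9^2 + 5·9 + 2 —bump→ 5·10^10 + 5·10^5 + 5·10^4 + 5·10^3 + 5·10^2 + 5·10 + 2 = 50000555552 —(−1)→ 50000555551
50000555551 —HB10→ 5·10^10 + 5·10^5 + 5·10^4 + 5·10^3 + 5·10^2 + 5·10 + 1 —bump→ 5·11^11 + 5·11^5 + 5·11^4 + 5·11^3 + 5·11^2 + 5·11 + 1 = 1426559238831 —(−1)→ 1426559238830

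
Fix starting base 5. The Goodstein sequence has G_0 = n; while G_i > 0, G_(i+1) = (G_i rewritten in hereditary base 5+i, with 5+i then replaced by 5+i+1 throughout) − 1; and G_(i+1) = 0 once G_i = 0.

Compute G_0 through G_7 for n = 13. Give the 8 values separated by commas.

step 0: 13 = 2·5 + 3; sub 6 for 5: 2·6 + 3; = 15; G_1 = 15−1 = 14
step 1: 14 = 2·6 + 2; sub 7 for 6: 2·7 + 2; = 16; G_2 = 16−1 = 15
step 2: 15 = 2·7 + 1; sub 8 for 7: 2·8 + 1; = 17; G_3 = 17−1 = 16
step 3: 16 = 2·8; sub 9 for 8: 2·9; = 18; G_4 = 18−1 = 17
step 4: 17 = 9 + 8; sub 10 for 9: 10 + 8; = 18; G_5 = 18−1 = 17
step 5: 17 = 10 + 7; sub 11 for 10: 11 + 7; = 18; G_6 = 18−1 = 17
step 6: 17 = 11 + 6; sub 12 for 11: 12 + 6; = 18; G_7 = 18−1 = 17

13, 14, 15, 16, 17, 17, 17, 17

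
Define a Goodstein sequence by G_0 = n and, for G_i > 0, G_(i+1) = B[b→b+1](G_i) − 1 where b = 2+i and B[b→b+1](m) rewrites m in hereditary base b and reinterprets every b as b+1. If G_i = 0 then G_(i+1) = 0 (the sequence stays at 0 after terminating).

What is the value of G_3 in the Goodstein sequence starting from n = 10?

15625

i=0: 10 = 2^(2 + 1) + 2 (b=2); 2→3: 3^(3 + 1) + 3 = 84; 84−1 = 83
i=1: 83 = 3^(3 + 1) + 2 (b=3); 3→4: 4^(4 + 1) + 2 = 1026; 1026−1 = 1025
i=2: 1025 = 4^(4 + 1) + 1 (b=4); 4→5: 5^(5 + 1) + 1 = 15626; 15626−1 = 15625
i=3: 15625 = 5^(5 + 1) (b=5); 5→6: 6^(6 + 1) = 279936; 279936−1 = 279935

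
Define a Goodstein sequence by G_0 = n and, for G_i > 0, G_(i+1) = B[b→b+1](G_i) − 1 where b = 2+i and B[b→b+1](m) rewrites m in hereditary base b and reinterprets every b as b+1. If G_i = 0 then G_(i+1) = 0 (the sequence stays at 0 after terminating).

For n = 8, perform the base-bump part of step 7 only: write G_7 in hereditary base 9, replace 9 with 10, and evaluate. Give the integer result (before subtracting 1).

20000000212

base 2: 8 = 2^(2 + 1); at 3: 3^(3 + 1) = 81; next = 80
base 3: 80 = 2·3^3 + 2·3^2 + 2·3 + 2; at 4: 2·4^4 + 2·4^2 + 2·4 + 2 = 554; next = 553
base 4: 553 = 2·4^4 + 2·4^2 + 2·4 + 1; at 5: 2·5^5 + 2·5^2 + 2·5 + 1 = 6311; next = 6310
base 5: 6310 = 2·5^5 + 2·5^2 + 2·5; at 6: 2·6^6 + 2·6^2 + 2·6 = 93396; next = 93395
base 6: 93395 = 2·6^6 + 2·6^2 + 6 + 5; at 7: 2·7^7 + 2·7^2 + 7 + 5 = 1647196; next = 1647195
base 7: 1647195 = 2·7^7 + 2·7^2 + 7 + 4; at 8: 2·8^8 + 2·8^2 + 8 + 4 = 33554572; next = 33554571
base 8: 33554571 = 2·8^8 + 2·8^2 + 8 + 3; at 9: 2·9^9 + 2·9^2 + 9 + 3 = 774841152; next = 774841151
base 9: 774841151 = 2·9^9 + 2·9^2 + 9 + 2; at 10: 2·10^10 + 2·10^2 + 10 + 2 = 20000000212; next = 20000000211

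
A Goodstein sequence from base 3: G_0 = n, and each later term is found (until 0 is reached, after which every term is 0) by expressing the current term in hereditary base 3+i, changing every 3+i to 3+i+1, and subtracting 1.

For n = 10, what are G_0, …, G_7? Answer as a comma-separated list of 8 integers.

base 3: 10 = 3^2 + 1; at 4: 4^2 + 1 = 17; next = 16
base 4: 16 = 4^2; at 5: 5^2 = 25; next = 24
base 5: 24 = 4·5 + 4; at 6: 4·6 + 4 = 28; next = 27
base 6: 27 = 4·6 + 3; at 7: 4·7 + 3 = 31; next = 30
base 7: 30 = 4·7 + 2; at 8: 4·8 + 2 = 34; next = 33
base 8: 33 = 4·8 + 1; at 9: 4·9 + 1 = 37; next = 36
base 9: 36 = 4·9; at 10: 4·10 = 40; next = 39

10, 16, 24, 27, 30, 33, 36, 39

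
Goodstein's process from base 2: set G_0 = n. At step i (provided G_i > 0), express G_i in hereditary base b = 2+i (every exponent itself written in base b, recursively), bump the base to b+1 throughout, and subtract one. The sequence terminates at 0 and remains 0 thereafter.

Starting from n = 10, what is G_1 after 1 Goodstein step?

83

base 2: 10 = 2^(2 + 1) + 2; at 3: 3^(3 + 1) + 3 = 84; next = 83
base 3: 83 = 3^(3 + 1) + 2; at 4: 4^(4 + 1) + 2 = 1026; next = 1025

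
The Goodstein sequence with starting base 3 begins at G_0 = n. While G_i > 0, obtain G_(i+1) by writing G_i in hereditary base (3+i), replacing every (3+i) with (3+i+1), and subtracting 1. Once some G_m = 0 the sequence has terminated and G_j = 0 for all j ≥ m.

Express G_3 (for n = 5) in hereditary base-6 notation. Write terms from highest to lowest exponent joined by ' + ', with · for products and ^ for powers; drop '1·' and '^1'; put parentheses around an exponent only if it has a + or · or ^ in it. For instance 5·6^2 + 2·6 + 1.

5

G_0=5  [base 3] 3 + 2  →[3↦4]→  4 + 2 = 6  −1 ⇒ G_1=5
G_1=5  [base 4] 4 + 1  →[4↦5]→  5 + 1 = 6  −1 ⇒ G_2=5
G_2=5  [base 5] 5  →[5↦6]→  6 = 6  −1 ⇒ G_3=5
G_3=5  [base 6] 5  →[6↦7]→  5 = 5  −1 ⇒ G_4=4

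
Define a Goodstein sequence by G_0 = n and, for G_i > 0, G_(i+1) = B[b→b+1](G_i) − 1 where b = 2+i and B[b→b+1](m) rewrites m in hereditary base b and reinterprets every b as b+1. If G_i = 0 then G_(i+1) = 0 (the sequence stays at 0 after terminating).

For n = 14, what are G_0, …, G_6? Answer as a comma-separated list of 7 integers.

i=0: 14 = 2^(2 + 1) + 2^2 + 2 (b=2); 2→3: 3^(3 + 1) + 3^3 + 3 = 111; 111−1 = 110
i=1: 110 = 3^(3 + 1) + 3^3 + 2 (b=3); 3→4: 4^(4 + 1) + 4^4 + 2 = 1282; 1282−1 = 1281
i=2: 1281 = 4^(4 + 1) + 4^4 + 1 (b=4); 4→5: 5^(5 + 1) + 5^5 + 1 = 18751; 18751−1 = 18750
i=3: 18750 = 5^(5 + 1) + 5^5 (b=5); 5→6: 6^(6 + 1) + 6^6 = 326592; 326592−1 = 326591
i=4: 326591 = 6^(6 + 1) + 5·6^5 + 5·6^4 + 5·6^3 + 5·6^2 + 5·6 + 5 (b=6); 6→7: 7^(7 + 1) + 5·7^5 + 5·7^4 + 5·7^3 + 5·7^2 + 5·7 + 5 = 5862841; 5862841−1 = 5862840
i=5: 5862840 = 7^(7 + 1) + 5·7^5 + 5·7^4 + 5·7^3 + 5·7^2 + 5·7 + 4 (b=7); 7→8: 8^(8 + 1) + 5·8^5 + 5·8^4 + 5·8^3 + 5·8^2 + 5·8 + 4 = 134404972; 134404972−1 = 134404971

14, 110, 1281, 18750, 326591, 5862840, 134404971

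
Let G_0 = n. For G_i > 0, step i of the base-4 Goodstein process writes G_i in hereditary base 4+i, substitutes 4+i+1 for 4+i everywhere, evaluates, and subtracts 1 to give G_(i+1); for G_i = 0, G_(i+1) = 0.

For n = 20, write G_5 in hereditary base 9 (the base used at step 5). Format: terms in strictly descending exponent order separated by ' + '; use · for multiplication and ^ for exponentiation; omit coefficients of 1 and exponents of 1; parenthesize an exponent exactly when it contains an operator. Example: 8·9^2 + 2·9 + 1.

9^2

step 0: 20 = 4^2 + 4; sub 5 for 4: 5^2 + 5; = 30; G_1 = 30−1 = 29
step 1: 29 = 5^2 + 4; sub 6 for 5: 6^2 + 4; = 40; G_2 = 40−1 = 39
step 2: 39 = 6^2 + 3; sub 7 for 6: 7^2 + 3; = 52; G_3 = 52−1 = 51
step 3: 51 = 7^2 + 2; sub 8 for 7: 8^2 + 2; = 66; G_4 = 66−1 = 65
step 4: 65 = 8^2 + 1; sub 9 for 8: 9^2 + 1; = 82; G_5 = 82−1 = 81
step 5: 81 = 9^2; sub 10 for 9: 10^2; = 100; G_6 = 100−1 = 99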